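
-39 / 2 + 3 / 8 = -153 / 8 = -19.12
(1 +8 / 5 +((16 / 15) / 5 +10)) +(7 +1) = 20.81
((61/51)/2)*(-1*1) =-61/102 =-0.60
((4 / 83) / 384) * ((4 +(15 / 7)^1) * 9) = 0.01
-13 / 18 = -0.72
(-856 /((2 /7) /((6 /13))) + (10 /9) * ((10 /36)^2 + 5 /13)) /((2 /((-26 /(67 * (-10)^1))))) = -26199283 /976860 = -26.82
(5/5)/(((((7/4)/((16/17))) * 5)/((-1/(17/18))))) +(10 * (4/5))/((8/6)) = 59538/10115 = 5.89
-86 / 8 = -43 / 4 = -10.75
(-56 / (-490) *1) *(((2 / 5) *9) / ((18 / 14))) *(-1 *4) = -32 / 25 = -1.28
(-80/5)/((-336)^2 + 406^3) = -2/8379539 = -0.00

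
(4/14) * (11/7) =22/49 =0.45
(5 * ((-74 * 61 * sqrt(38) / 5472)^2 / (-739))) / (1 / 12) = -25470245 / 12131424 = -2.10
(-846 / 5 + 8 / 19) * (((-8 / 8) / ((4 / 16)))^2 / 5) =-256544 / 475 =-540.09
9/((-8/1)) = -9/8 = -1.12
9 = 9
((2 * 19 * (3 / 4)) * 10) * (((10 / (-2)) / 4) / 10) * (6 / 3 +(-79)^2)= -1779255 / 8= -222406.88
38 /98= 19 /49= 0.39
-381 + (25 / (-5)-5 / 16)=-6181 / 16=-386.31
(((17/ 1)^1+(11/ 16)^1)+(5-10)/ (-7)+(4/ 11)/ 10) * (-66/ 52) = -23.40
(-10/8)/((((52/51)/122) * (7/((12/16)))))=-46665/2912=-16.03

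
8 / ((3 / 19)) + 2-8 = 134 / 3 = 44.67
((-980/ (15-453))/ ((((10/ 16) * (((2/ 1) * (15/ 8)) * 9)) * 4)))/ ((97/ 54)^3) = 1524096/ 333125645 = 0.00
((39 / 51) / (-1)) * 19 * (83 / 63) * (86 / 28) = -881543 / 14994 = -58.79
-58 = -58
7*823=5761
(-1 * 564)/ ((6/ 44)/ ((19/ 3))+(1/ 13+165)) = -3064776/ 897145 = -3.42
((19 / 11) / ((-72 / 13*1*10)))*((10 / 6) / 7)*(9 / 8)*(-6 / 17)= 247 / 83776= 0.00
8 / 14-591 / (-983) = 8069 / 6881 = 1.17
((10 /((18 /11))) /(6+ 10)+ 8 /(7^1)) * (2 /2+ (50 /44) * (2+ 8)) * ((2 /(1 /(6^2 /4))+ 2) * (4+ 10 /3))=522580 /189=2764.97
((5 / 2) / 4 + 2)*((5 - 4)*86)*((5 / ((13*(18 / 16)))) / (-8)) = -9.65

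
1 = 1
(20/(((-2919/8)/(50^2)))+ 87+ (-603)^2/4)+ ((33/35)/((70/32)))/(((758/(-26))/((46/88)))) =70356922800191/774410700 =90852.21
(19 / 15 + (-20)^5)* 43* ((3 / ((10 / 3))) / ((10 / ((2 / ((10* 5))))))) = -6191997549 / 12500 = -495359.80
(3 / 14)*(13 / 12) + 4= 237 / 56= 4.23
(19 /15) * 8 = 152 /15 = 10.13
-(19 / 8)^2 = -361 / 64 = -5.64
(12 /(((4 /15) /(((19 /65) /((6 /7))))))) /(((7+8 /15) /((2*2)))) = 11970 /1469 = 8.15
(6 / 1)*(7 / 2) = 21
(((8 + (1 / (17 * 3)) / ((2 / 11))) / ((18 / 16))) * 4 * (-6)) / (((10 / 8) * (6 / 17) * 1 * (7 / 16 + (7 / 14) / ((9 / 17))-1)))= -846848 / 825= -1026.48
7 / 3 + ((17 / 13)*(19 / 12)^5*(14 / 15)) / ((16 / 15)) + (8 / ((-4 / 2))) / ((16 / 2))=342099749 / 25878528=13.22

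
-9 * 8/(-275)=72/275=0.26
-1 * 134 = -134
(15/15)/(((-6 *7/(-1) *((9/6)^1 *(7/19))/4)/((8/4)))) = 152/441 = 0.34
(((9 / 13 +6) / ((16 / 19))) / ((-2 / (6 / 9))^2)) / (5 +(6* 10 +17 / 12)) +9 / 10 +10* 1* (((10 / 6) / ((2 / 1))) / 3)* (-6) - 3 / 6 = -10104071 / 621660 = -16.25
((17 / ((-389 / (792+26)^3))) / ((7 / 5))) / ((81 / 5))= -232620958600 / 220563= -1054669.00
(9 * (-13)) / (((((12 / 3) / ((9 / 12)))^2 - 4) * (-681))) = 351 / 49940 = 0.01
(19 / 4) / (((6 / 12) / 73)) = 1387 / 2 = 693.50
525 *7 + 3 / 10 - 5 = 36703 / 10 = 3670.30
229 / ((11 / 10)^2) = 22900 / 121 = 189.26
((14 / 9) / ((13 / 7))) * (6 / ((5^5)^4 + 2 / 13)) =196 / 3719329833984381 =0.00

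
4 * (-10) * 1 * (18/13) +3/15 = -3587/65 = -55.18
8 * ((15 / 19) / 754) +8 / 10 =28952 / 35815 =0.81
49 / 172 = 0.28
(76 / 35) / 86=38 / 1505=0.03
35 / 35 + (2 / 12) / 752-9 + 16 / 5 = -108283 / 22560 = -4.80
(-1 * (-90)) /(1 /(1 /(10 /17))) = 153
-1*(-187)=187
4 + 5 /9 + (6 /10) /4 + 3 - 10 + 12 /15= -269 /180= -1.49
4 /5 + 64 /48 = 32 /15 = 2.13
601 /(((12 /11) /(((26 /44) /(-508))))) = -7813 /12192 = -0.64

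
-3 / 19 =-0.16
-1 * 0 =0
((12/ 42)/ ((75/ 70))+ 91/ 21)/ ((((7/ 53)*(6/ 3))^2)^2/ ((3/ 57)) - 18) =-181481063/ 706493770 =-0.26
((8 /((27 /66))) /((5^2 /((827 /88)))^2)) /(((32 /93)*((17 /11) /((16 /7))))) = 21201799 /1785000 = 11.88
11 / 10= 1.10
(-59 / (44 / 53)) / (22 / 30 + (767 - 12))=-46905 / 498784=-0.09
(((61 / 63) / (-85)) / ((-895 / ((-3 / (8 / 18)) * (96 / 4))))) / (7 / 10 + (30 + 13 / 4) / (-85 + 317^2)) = -440974368 / 149780218105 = -0.00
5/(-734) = -0.01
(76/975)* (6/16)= 19/650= 0.03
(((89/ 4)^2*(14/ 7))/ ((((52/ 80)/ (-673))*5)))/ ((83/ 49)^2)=-12799330033/ 179114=-71459.13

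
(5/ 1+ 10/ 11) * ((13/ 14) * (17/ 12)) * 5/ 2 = 19.43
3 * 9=27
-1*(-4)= 4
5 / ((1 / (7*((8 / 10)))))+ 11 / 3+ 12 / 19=1841 / 57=32.30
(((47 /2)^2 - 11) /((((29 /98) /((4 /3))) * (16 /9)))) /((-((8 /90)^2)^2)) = -1305044409375 /59392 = -21973403.98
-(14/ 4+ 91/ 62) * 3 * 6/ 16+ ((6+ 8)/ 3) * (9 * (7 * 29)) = 1056531/ 124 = 8520.41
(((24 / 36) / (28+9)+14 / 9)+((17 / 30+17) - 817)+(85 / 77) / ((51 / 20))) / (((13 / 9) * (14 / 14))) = -552.06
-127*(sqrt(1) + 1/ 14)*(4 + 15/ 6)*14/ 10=-4953/ 4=-1238.25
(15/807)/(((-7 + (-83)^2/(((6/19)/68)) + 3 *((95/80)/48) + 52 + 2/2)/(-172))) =-660480/306474564581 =-0.00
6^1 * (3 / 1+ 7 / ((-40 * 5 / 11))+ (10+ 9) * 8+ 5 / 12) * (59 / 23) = 5488121 / 2300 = 2386.14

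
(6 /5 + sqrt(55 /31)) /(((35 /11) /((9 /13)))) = 594 /2275 + 99 * sqrt(1705) /14105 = 0.55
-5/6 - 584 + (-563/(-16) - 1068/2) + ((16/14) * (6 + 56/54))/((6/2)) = -1080.97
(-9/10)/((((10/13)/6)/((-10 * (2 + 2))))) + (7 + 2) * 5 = 1629/5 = 325.80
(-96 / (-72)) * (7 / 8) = 7 / 6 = 1.17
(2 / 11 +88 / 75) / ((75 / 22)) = 2236 / 5625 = 0.40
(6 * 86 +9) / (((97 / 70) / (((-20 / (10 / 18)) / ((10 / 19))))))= -2513700 / 97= -25914.43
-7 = -7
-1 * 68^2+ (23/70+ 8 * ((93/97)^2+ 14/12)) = -9102894179/1975890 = -4606.98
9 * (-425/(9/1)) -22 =-447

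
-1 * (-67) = 67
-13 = -13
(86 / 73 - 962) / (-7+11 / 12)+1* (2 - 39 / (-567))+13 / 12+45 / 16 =163.91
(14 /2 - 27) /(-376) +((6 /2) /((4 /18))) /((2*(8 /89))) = 113021 /1504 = 75.15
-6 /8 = -3 /4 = -0.75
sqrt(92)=2 * sqrt(23)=9.59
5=5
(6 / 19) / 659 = 0.00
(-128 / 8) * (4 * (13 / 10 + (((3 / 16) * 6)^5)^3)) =-1258154079050653 / 2748779069440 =-457.71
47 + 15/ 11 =532/ 11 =48.36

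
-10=-10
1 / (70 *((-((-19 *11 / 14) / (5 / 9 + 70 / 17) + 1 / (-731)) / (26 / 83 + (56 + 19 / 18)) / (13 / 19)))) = 557284429 / 3176134938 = 0.18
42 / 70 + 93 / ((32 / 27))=12651 / 160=79.07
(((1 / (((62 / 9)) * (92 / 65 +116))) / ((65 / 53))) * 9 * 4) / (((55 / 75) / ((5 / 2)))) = 675 / 5456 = 0.12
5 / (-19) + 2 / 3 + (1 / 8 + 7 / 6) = 773 / 456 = 1.70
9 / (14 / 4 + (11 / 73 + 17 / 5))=6570 / 5147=1.28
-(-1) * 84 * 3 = 252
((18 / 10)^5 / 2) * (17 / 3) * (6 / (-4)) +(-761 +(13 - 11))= -10491333 / 12500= -839.31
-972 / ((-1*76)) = 243 / 19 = 12.79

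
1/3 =0.33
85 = 85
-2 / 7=-0.29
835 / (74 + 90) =835 / 164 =5.09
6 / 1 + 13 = 19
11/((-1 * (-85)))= 11/85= 0.13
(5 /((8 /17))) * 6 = 255 /4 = 63.75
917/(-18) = -917/18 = -50.94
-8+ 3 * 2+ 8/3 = 2/3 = 0.67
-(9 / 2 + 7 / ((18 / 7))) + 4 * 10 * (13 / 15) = 247 / 9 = 27.44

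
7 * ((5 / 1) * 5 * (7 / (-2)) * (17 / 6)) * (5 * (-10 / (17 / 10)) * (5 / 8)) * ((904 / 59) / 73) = 86515625 / 12921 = 6695.74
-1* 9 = -9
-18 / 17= -1.06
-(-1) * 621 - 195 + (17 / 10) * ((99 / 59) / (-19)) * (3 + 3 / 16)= 76321527 / 179360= 425.52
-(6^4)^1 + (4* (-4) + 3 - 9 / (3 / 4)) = -1321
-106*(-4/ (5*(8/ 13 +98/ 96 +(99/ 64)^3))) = 4334813184/ 272848625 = 15.89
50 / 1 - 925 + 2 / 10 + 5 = -4349 / 5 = -869.80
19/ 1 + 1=20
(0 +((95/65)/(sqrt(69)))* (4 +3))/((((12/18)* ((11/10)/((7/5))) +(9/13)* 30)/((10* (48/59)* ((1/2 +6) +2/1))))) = 3798480* sqrt(69)/7888241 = 4.00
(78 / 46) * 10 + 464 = 11062 / 23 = 480.96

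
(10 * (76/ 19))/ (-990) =-0.04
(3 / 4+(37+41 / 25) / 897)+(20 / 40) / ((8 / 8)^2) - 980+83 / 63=-80048197 / 81900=-977.39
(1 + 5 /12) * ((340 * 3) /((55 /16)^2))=73984 /605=122.29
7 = 7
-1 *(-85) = 85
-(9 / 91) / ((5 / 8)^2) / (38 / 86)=-24768 / 43225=-0.57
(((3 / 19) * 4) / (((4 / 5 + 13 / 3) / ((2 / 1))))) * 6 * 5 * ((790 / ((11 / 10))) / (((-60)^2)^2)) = 79 / 193116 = 0.00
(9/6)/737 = 3/1474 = 0.00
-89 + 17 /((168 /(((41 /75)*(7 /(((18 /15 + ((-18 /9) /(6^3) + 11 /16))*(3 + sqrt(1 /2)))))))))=-1803889 /20285 - 246*sqrt(2) /20285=-88.94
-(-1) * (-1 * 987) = -987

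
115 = 115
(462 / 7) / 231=2 / 7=0.29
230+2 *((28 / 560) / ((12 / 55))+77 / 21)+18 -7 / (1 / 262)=-37877 / 24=-1578.21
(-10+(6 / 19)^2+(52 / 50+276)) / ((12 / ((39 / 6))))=3917771 / 27075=144.70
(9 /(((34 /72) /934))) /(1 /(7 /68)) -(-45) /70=7416693 /4046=1833.09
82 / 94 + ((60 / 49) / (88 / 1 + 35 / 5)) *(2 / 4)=38453 / 43757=0.88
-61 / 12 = -5.08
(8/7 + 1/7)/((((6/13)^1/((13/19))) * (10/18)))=4563/1330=3.43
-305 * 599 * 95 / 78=-17356025 / 78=-222513.14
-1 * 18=-18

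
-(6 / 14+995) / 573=-6968 / 4011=-1.74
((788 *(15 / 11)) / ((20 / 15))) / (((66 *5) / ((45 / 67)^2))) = 1196775 / 1086338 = 1.10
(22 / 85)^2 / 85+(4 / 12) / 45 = 135893 / 16581375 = 0.01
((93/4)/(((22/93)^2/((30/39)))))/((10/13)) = 804357/1936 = 415.47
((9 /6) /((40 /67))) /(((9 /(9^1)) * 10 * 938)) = 3 /11200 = 0.00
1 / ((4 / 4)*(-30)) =-1 / 30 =-0.03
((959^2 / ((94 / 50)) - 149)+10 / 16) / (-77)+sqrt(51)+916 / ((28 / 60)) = -4381.22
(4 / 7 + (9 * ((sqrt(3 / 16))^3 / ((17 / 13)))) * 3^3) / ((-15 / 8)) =-3159 * sqrt(3) / 680 - 32 / 105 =-8.35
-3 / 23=-0.13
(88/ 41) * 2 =176/ 41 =4.29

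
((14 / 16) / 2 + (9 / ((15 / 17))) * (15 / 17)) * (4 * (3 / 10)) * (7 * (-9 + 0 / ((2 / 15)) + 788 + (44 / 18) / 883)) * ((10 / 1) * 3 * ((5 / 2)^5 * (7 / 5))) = 28628280165625 / 113024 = 253293815.17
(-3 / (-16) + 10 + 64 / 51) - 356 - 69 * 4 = -506375 / 816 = -620.56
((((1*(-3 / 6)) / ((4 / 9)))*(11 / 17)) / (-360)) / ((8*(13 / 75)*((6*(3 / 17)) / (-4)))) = -55 / 9984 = -0.01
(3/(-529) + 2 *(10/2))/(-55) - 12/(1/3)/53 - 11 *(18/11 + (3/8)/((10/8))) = -68345953/3084070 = -22.16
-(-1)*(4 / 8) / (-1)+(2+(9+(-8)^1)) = 5 / 2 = 2.50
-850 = -850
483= 483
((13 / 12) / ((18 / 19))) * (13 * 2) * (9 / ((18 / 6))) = 3211 / 36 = 89.19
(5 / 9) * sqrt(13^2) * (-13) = -845 / 9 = -93.89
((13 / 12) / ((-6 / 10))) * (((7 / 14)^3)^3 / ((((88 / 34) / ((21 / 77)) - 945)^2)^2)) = -48859785 / 10612165867246611335168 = -0.00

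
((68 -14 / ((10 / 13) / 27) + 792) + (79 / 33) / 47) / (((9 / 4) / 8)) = 91484416 / 69795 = 1310.76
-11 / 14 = -0.79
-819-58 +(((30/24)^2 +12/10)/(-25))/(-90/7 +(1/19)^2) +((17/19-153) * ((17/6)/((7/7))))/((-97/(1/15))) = -876.70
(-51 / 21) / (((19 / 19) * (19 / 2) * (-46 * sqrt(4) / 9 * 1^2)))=153 / 6118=0.03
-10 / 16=-5 / 8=-0.62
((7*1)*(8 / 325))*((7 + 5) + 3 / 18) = 2044 / 975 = 2.10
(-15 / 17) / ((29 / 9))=-135 / 493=-0.27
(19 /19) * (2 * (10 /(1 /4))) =80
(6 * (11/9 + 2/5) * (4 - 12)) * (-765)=59568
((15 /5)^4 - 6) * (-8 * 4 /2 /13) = -1200 /13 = -92.31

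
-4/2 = -2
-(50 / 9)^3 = -125000 / 729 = -171.47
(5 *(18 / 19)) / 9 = 10 / 19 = 0.53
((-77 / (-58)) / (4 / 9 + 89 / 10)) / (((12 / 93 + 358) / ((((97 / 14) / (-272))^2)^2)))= 1358481816945 / 8133639797358601437184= 0.00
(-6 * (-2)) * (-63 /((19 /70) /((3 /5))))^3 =-222305785632 /6859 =-32410815.81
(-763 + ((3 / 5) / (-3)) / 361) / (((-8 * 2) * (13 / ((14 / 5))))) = 10.27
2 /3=0.67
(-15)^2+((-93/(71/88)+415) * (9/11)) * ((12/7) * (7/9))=431097/781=551.98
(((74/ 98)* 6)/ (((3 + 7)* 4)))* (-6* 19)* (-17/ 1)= 107559/ 490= 219.51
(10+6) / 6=8 / 3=2.67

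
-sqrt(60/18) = -sqrt(30)/3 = -1.83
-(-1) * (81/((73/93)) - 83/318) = 2389435/23214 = 102.93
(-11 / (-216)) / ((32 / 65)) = 715 / 6912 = 0.10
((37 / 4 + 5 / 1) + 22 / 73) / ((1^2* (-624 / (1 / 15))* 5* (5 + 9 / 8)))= -607 / 11957400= -0.00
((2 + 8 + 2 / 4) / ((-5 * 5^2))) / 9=-7 / 750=-0.01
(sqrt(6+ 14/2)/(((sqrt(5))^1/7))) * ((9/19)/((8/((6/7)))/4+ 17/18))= 1134 * sqrt(65)/5605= 1.63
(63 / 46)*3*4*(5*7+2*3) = 15498 / 23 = 673.83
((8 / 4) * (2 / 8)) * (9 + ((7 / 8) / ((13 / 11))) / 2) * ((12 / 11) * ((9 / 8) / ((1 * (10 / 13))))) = 7.47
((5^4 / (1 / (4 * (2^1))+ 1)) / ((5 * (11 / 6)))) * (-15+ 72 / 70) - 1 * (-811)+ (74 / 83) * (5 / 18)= -2042246 / 57519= -35.51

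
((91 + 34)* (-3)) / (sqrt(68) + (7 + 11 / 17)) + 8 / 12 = 1245877 / 4128 - 108375* sqrt(17) / 1376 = -22.93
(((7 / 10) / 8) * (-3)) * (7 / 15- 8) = 791 / 400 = 1.98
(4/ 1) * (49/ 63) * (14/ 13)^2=5488/ 1521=3.61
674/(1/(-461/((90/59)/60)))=-36664252/3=-12221417.33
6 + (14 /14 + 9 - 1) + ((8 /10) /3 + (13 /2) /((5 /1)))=497 /30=16.57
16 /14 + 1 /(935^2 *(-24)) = 167851193 /146869800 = 1.14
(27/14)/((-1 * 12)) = -9/56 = -0.16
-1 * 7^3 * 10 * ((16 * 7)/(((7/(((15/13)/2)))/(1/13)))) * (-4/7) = 235200/169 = 1391.72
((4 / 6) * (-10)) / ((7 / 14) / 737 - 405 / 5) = 29480 / 358179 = 0.08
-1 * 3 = -3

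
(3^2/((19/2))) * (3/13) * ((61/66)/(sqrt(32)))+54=549 * sqrt(2)/21736+54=54.04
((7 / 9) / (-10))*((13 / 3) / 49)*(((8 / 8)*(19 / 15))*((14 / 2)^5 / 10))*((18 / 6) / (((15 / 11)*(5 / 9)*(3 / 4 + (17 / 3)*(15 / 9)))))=-6523517 / 1146875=-5.69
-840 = -840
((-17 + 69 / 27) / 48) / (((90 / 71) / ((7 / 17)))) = -6461 / 66096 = -0.10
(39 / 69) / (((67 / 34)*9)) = 0.03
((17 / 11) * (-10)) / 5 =-34 / 11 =-3.09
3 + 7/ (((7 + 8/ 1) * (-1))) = 38/ 15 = 2.53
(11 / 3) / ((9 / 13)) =143 / 27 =5.30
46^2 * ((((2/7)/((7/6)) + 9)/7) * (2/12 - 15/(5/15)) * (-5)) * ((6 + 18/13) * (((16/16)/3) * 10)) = 68759843200/4459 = 15420462.70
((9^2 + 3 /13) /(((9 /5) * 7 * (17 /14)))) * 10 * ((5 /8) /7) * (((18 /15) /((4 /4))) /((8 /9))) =9900 /1547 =6.40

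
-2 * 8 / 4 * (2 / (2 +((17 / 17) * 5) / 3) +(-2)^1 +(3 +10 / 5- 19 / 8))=-103 / 22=-4.68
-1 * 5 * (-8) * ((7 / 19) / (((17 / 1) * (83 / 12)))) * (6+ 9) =50400 / 26809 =1.88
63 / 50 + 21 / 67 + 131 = 444121 / 3350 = 132.57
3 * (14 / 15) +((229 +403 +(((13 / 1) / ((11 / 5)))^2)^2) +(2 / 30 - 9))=405209083 / 219615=1845.09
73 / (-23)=-73 / 23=-3.17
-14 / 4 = -7 / 2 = -3.50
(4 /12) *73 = 73 /3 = 24.33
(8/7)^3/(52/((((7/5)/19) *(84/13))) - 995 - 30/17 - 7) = -26112/15648311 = -0.00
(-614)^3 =-231475544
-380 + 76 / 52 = -4921 / 13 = -378.54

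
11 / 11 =1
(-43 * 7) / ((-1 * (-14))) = -21.50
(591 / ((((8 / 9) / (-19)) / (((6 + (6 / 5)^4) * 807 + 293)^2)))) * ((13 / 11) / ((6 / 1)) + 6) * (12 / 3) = -249479688412082474847 / 17187500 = -14515181871248.43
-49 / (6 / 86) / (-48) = 2107 / 144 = 14.63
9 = 9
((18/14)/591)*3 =9/1379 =0.01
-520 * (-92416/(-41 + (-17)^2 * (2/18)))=-5406336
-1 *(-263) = 263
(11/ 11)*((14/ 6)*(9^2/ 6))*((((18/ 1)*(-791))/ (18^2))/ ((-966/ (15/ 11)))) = 3955/ 2024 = 1.95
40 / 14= 20 / 7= 2.86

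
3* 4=12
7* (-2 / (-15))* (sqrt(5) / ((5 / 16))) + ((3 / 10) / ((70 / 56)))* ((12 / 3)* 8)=224* sqrt(5) / 75 + 192 / 25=14.36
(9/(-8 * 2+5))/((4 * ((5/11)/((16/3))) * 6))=-0.40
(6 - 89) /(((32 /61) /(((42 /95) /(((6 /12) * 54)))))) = -35441 /13680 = -2.59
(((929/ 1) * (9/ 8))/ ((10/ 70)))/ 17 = 58527/ 136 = 430.35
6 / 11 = 0.55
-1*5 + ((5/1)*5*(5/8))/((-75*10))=-241/48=-5.02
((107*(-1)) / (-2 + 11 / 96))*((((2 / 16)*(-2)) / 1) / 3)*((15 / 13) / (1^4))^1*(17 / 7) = -218280 / 16471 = -13.25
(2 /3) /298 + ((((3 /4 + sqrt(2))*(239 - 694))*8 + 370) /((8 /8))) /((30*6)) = -182*sqrt(2) /9 - 17579 /1341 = -41.71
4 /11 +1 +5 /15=56 /33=1.70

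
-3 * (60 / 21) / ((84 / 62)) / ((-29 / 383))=118730 / 1421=83.55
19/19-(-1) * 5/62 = 67/62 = 1.08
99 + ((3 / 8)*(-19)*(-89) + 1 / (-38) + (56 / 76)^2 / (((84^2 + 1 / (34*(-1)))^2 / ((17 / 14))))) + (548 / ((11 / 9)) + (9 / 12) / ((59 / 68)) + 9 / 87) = 3699020564421273391481 / 3128320505191766632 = 1182.43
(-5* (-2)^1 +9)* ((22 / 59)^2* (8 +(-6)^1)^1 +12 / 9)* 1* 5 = 1598660 / 10443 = 153.08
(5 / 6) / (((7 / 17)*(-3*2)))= -85 / 252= -0.34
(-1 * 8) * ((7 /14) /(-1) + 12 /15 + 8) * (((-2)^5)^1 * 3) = 6374.40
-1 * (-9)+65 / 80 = 157 / 16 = 9.81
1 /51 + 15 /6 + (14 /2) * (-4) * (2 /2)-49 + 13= -6271 /102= -61.48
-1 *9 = -9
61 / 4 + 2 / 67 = 4095 / 268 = 15.28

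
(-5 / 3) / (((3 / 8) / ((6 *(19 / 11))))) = -1520 / 33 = -46.06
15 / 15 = 1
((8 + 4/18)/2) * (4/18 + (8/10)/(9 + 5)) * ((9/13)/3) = 3256/12285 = 0.27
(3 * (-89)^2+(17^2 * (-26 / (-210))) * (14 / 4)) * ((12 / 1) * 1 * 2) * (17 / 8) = 12182999 / 10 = 1218299.90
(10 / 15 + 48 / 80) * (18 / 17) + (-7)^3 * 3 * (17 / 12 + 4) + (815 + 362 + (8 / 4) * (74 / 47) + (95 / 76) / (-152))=-10668643551 / 2428960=-4392.27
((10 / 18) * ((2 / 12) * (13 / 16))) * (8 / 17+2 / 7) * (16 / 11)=325 / 3927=0.08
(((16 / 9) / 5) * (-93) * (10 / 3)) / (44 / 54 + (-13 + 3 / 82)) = 244032 / 26897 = 9.07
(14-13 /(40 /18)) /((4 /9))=1467 /80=18.34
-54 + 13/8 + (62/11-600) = -646.74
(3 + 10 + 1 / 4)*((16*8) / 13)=1696 / 13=130.46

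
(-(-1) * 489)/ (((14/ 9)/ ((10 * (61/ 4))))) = 1342305/ 28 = 47939.46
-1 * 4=-4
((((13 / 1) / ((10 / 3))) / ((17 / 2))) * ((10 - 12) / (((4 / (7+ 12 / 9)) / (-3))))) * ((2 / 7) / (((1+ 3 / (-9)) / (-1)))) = -585 / 238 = -2.46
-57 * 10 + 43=-527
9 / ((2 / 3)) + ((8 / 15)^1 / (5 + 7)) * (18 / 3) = 413 / 30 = 13.77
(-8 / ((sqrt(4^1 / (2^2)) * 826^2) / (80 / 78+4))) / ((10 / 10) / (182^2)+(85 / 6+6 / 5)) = -0.00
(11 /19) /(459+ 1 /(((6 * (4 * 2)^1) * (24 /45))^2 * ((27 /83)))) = 4866048 /3857930753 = 0.00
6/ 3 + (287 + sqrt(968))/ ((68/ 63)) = 693 * sqrt(2)/ 34 + 18217/ 68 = 296.72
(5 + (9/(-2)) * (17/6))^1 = -31/4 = -7.75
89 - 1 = 88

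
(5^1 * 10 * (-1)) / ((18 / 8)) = -22.22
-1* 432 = -432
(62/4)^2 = 961/4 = 240.25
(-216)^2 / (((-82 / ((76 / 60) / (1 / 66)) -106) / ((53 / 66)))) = -2610144 / 7453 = -350.21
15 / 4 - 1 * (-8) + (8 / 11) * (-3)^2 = 18.30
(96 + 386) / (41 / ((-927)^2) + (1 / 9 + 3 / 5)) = 2070982890 / 3055597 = 677.77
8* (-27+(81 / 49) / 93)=-327888 / 1519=-215.86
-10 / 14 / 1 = -5 / 7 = -0.71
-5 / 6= -0.83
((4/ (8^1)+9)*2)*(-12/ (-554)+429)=2257941/ 277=8151.41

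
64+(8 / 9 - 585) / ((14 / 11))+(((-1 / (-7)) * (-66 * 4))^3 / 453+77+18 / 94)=-19111670275 / 43816878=-436.17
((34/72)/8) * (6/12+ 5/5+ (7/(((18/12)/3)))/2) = 0.50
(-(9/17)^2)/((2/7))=-567/578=-0.98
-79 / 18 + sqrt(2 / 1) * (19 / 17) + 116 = 19 * sqrt(2) / 17 + 2009 / 18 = 113.19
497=497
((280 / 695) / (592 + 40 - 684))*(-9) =126 / 1807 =0.07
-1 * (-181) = 181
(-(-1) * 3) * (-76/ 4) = -57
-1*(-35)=35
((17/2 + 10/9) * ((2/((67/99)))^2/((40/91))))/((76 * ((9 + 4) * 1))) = 0.19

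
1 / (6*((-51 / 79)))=-79 / 306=-0.26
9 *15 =135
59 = 59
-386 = -386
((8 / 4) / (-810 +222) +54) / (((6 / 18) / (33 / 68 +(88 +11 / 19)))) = 1826752125 / 126616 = 14427.50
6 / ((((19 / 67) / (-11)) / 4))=-17688 / 19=-930.95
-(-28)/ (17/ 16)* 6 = 2688/ 17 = 158.12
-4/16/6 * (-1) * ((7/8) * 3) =0.11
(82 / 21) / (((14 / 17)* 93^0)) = 697 / 147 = 4.74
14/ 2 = 7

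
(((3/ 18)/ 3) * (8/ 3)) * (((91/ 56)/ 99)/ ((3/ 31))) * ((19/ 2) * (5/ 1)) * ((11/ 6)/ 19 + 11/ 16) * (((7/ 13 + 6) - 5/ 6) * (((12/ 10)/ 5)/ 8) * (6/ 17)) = 179335/ 3172608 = 0.06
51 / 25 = 2.04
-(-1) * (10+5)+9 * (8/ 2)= 51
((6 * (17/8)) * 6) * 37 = 5661/2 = 2830.50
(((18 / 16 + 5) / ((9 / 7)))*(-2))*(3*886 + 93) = -314531 / 12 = -26210.92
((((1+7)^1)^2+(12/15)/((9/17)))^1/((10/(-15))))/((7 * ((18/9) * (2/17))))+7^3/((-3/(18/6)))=-84559/210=-402.66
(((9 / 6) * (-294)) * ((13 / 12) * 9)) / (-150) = 5733 / 200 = 28.66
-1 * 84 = -84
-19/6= -3.17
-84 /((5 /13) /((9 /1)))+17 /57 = -560111 /285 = -1965.30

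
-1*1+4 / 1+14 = 17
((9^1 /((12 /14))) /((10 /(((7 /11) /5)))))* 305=8967 /220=40.76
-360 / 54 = -20 / 3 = -6.67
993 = 993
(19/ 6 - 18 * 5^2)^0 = 1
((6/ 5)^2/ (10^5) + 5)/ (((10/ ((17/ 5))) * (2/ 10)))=53125153/ 6250000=8.50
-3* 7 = -21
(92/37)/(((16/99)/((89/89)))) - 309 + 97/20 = -106843/370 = -288.76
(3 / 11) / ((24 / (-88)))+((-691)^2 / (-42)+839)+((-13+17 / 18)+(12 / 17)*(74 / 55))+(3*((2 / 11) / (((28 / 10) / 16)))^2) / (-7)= -334711535639 / 31749795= -10542.16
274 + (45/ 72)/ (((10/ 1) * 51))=223585/ 816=274.00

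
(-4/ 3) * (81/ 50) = -2.16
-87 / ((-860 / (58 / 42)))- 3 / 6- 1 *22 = -134609 / 6020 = -22.36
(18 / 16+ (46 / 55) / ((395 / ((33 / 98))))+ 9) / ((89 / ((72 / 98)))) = 70553943 / 844071550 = 0.08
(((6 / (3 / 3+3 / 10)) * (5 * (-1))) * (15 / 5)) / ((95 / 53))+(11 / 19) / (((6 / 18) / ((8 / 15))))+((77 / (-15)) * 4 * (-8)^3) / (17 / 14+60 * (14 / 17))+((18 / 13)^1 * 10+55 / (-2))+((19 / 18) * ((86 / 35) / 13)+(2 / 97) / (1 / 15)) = 156.82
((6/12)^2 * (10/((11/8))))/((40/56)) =28/11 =2.55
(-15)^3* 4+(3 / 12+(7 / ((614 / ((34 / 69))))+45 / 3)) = -1142589361 / 84732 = -13484.74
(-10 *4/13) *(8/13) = -320/169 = -1.89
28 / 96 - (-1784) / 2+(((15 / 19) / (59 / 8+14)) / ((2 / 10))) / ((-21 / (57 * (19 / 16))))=49935 / 56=891.70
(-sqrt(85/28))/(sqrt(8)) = -sqrt(1190)/56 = -0.62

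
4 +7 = 11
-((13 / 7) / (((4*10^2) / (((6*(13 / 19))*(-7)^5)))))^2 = -1481836332249 / 14440000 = -102620.24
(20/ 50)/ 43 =2/ 215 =0.01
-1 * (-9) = 9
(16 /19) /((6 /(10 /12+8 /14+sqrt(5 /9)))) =8 * sqrt(5) /171+236 /1197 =0.30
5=5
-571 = -571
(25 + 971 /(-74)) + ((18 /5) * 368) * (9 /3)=3986.28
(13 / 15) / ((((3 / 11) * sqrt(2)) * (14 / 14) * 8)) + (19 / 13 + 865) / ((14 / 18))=143 * sqrt(2) / 720 + 101376 / 91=1114.30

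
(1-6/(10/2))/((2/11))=-11/10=-1.10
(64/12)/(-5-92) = -0.05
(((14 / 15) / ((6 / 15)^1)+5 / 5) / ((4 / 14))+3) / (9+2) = 4 / 3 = 1.33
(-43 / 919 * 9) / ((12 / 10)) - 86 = -158713 / 1838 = -86.35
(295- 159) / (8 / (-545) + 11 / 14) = 176.39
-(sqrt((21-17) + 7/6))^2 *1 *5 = -155/6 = -25.83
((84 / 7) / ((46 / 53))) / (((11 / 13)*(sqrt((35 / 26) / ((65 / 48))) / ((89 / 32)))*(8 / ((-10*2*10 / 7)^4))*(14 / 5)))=6227914062500*sqrt(42) / 29765197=1355996.27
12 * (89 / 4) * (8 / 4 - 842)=-224280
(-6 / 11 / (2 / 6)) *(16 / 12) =-24 / 11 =-2.18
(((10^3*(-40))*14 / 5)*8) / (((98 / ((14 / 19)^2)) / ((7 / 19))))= -12544000 / 6859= -1828.84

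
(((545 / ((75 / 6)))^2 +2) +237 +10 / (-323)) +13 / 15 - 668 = 35678476 / 24225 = 1472.80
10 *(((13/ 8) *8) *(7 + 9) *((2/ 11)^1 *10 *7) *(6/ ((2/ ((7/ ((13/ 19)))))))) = 8937600/ 11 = 812509.09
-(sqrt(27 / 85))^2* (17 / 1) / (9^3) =-1 / 135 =-0.01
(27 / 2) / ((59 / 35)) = 945 / 118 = 8.01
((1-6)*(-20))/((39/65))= 500/3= 166.67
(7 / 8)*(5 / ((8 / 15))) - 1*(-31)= 2509 / 64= 39.20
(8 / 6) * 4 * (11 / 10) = 88 / 15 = 5.87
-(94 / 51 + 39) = -2083 / 51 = -40.84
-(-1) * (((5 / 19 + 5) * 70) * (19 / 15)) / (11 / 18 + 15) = 8400 / 281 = 29.89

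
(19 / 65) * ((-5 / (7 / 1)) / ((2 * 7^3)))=-19 / 62426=-0.00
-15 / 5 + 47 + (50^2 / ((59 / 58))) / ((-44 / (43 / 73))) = 525838 / 47377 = 11.10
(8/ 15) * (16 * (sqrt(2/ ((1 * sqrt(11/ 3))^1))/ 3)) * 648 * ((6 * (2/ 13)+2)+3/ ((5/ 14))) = 6782976 * 11^(3/ 4) * sqrt(2) * 3^(1/ 4)/ 3575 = 21329.67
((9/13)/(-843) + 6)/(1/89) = 1950435/3653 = 533.93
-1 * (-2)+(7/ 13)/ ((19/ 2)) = 508/ 247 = 2.06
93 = 93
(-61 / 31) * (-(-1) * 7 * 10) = -4270 / 31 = -137.74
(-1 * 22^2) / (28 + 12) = -121 / 10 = -12.10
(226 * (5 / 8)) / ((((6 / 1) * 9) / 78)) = 7345 / 36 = 204.03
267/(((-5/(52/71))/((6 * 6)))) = -499824/355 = -1407.95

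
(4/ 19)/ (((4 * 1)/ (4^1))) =4/ 19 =0.21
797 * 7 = 5579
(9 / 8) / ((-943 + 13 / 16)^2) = 32 / 25250625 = 0.00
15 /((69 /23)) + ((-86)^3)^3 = -257327417311663611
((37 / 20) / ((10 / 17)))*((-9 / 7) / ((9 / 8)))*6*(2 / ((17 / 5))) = -444 / 35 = -12.69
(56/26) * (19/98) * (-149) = -5662/91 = -62.22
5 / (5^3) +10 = 251 / 25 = 10.04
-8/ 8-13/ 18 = -31/ 18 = -1.72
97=97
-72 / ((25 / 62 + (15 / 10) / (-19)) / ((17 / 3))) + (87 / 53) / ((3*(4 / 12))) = -12719919 / 10123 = -1256.54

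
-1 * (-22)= 22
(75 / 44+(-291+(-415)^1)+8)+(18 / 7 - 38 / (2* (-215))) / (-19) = -876241147 / 1258180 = -696.44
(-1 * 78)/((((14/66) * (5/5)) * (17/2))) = -5148/119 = -43.26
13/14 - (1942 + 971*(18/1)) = -271867/14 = -19419.07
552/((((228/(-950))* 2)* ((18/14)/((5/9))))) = -40250/81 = -496.91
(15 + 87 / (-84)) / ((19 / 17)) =6647 / 532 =12.49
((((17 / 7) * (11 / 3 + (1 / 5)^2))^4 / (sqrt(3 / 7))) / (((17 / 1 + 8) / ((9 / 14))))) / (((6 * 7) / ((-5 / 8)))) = -3.84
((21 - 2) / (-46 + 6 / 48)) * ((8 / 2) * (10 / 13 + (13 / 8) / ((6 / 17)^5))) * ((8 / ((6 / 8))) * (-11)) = 201123135268 / 3478059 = 57826.26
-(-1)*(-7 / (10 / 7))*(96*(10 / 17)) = -4704 / 17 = -276.71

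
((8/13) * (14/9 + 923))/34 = 33284/1989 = 16.73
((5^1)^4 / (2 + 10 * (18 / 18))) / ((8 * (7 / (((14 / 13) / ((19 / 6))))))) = 625 / 1976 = 0.32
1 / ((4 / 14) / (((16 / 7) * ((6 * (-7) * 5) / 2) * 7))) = -5880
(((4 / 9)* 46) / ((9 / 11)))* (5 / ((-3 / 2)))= -20240 / 243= -83.29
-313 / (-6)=52.17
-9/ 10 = -0.90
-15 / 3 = -5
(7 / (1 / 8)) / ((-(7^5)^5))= -8 / 191581231380566414401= -0.00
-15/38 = -0.39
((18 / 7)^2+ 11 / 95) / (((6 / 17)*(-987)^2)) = 532423 / 27208540170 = 0.00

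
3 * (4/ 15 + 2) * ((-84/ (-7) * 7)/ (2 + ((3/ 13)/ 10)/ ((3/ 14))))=37128/ 137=271.01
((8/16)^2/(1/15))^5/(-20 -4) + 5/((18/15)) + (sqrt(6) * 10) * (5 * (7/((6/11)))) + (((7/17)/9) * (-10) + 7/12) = -33348029/1253376 + 1925 * sqrt(6)/3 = 1545.15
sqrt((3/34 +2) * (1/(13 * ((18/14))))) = sqrt(219674)/1326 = 0.35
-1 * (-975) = 975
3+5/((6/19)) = 113/6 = 18.83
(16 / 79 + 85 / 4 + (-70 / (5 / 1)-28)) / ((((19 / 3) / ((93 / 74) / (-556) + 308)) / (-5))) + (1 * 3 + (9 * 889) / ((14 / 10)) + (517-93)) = 144813904163 / 13001504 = 11138.24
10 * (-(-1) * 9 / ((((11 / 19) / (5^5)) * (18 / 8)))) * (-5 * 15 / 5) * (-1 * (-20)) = -712500000 / 11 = -64772727.27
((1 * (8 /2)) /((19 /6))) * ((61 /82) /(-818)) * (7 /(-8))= 1281 /1274444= 0.00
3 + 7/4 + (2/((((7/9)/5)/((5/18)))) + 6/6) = 261/28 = 9.32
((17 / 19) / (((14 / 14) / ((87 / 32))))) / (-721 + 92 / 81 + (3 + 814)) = 119799 / 4783744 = 0.03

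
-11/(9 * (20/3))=-11/60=-0.18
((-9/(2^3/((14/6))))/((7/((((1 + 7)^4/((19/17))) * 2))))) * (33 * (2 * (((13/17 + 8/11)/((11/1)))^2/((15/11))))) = -2447.38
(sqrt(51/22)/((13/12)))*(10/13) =60*sqrt(1122)/1859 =1.08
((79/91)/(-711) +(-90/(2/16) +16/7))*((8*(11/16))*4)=-12931798/819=-15789.74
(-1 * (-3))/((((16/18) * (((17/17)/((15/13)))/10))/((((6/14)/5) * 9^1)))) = 10935/364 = 30.04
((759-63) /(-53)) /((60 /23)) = -1334 /265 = -5.03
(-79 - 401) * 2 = -960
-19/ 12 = -1.58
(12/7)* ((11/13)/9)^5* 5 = 3221020/51157120833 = 0.00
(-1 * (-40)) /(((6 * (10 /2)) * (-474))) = -2 /711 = -0.00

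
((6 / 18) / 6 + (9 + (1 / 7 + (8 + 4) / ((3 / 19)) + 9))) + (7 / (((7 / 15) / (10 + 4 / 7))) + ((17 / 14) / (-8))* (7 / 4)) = 1018097 / 4032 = 252.50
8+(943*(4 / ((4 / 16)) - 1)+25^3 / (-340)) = 959279 / 68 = 14107.04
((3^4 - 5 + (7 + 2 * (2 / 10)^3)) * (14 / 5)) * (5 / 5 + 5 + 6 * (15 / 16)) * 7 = 47287989 / 2500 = 18915.20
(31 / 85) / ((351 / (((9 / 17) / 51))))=31 / 2874105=0.00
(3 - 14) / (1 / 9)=-99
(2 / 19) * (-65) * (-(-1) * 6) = -780 / 19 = -41.05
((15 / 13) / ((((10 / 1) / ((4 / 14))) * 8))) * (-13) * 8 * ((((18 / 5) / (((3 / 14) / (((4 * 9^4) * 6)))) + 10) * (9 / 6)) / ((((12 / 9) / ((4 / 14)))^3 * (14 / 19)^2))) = -580157200899 / 18823840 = -30820.34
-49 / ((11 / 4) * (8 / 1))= -49 / 22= -2.23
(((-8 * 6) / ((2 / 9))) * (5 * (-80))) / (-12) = -7200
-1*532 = -532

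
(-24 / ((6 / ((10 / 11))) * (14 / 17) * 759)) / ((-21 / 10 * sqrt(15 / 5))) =3400 * sqrt(3) / 3681909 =0.00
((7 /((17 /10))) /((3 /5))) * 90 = 10500 /17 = 617.65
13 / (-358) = -13 / 358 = -0.04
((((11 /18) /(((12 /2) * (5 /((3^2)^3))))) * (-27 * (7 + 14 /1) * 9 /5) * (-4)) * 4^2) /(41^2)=24249456 /42025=577.02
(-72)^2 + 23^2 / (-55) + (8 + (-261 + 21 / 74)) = 20031179 / 4070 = 4921.67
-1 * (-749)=749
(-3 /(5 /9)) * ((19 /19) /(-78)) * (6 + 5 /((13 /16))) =711 /845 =0.84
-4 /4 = -1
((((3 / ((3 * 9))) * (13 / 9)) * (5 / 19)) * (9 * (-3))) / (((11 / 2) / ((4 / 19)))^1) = -0.04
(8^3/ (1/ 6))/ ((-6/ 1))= -512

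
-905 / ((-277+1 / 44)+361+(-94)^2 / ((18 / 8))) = -358380 / 1588409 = -0.23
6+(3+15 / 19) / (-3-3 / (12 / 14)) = 1338 / 247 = 5.42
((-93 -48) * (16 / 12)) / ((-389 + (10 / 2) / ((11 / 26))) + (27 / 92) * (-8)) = 1012 / 2043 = 0.50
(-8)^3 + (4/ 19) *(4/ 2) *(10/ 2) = -9688/ 19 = -509.89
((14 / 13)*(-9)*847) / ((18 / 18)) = -106722 / 13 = -8209.38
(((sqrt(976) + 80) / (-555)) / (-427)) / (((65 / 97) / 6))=776 * sqrt(61) / 5134675 + 3104 / 1026935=0.00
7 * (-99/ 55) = -63/ 5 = -12.60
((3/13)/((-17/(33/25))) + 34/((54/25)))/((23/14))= 32836328/3431025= 9.57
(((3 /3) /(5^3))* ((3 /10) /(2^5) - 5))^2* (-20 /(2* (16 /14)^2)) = -124970041 /10240000000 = -0.01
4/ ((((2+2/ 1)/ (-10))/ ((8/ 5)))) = -16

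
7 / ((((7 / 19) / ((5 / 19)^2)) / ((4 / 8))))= 25 / 38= 0.66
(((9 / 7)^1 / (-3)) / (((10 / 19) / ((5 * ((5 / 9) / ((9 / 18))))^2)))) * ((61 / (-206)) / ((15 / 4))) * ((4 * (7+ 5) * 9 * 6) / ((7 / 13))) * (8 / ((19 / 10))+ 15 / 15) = 251222400 / 5047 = 49776.58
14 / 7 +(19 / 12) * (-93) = -581 / 4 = -145.25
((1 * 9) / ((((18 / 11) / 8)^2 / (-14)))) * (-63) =189728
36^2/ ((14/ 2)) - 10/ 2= 1261/ 7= 180.14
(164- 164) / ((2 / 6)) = 0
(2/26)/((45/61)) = 61/585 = 0.10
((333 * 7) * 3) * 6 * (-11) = -461538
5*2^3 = 40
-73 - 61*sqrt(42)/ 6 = -138.89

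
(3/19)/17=3/323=0.01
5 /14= 0.36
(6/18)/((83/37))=37/249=0.15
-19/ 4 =-4.75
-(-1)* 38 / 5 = 38 / 5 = 7.60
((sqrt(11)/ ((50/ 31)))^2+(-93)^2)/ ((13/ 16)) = 86532284/ 8125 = 10650.13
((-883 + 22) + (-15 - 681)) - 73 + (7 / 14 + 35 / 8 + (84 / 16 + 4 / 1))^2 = -91551 / 64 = -1430.48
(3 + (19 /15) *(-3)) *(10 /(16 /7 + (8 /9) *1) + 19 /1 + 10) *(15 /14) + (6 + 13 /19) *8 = 34469 /1330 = 25.92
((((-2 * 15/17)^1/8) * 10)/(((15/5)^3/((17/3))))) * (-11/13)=0.39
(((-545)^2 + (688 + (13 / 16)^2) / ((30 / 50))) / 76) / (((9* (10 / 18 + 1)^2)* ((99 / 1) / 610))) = 69843988925 / 62920704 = 1110.03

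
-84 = -84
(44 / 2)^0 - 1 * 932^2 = -868623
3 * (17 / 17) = 3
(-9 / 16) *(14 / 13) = -63 / 104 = -0.61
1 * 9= 9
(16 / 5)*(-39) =-624 / 5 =-124.80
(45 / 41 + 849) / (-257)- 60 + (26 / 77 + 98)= 28421466 / 811349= 35.03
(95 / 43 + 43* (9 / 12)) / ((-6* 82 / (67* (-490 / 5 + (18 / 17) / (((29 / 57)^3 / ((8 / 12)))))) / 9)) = 22879290884433 / 5847701752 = 3912.53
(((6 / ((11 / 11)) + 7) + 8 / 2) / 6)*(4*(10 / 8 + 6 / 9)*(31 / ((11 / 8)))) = 48484 / 99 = 489.74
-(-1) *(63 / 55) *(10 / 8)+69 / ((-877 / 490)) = -1432389 / 38588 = -37.12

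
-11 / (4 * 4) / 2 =-11 / 32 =-0.34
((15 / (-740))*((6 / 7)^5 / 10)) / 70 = -1458 / 108825325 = -0.00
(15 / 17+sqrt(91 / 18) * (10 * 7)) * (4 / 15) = 4 / 17+28 * sqrt(182) / 9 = 42.21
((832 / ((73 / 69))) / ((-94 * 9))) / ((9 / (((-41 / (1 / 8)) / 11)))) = 3138304 / 1019007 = 3.08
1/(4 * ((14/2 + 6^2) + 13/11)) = 11/1944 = 0.01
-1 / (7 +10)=-1 / 17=-0.06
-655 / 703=-0.93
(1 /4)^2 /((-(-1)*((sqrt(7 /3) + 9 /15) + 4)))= 345 /22592-25*sqrt(21) /22592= 0.01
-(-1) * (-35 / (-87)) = 35 / 87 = 0.40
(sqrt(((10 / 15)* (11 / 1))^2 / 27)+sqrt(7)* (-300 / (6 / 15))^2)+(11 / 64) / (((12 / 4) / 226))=1488249.47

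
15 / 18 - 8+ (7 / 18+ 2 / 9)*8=-41 / 18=-2.28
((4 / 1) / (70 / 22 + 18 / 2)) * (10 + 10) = 440 / 67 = 6.57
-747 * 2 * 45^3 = -136140750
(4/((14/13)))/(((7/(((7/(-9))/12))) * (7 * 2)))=-0.00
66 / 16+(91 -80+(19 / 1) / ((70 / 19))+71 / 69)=411731 / 19320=21.31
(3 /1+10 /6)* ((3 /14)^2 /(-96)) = -1 /448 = -0.00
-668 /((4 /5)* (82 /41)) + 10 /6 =-2495 /6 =-415.83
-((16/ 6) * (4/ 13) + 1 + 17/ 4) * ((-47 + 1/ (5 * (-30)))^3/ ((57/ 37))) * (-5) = -12282982896177389/ 6002100000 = -2046447.56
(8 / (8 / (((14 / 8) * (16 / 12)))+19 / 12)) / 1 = 672 / 421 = 1.60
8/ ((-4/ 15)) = -30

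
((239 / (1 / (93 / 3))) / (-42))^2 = 54893281 / 1764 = 31118.64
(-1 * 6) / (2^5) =-3 / 16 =-0.19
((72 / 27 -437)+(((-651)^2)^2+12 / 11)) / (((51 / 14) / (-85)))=-414892833357520 / 99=-4190836700581.01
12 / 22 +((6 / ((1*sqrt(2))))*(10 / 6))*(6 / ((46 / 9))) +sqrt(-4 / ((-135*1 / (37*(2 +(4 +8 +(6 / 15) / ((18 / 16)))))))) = 6 / 11 +2*sqrt(71706) / 135 +135*sqrt(2) / 23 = 12.81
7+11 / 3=32 / 3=10.67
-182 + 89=-93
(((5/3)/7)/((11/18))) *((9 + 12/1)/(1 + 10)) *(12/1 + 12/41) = 45360/4961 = 9.14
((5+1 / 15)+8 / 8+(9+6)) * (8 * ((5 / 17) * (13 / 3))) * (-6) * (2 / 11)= -131456 / 561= -234.32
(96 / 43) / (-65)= -96 / 2795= -0.03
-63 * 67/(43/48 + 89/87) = -5875632/2671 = -2199.79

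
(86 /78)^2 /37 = 1849 /56277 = 0.03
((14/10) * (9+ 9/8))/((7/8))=81/5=16.20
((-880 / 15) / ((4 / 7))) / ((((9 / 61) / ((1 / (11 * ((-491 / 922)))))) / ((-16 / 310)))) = -12598208 / 2054835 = -6.13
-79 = -79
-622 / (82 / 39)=-12129 / 41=-295.83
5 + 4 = 9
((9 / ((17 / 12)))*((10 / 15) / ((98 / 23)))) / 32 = 207 / 6664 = 0.03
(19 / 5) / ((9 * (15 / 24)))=152 / 225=0.68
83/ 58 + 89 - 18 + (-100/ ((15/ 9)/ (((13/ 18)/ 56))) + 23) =230585/ 2436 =94.66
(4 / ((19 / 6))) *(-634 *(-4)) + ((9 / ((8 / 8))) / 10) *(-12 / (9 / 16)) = 302496 / 95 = 3184.17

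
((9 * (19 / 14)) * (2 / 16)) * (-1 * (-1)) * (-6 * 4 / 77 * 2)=-513 / 539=-0.95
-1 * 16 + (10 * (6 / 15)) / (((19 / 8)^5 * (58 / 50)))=-1145633136 / 71806871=-15.95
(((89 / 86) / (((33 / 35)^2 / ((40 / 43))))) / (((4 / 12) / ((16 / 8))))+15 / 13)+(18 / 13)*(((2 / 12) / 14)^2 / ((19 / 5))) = 497237831575 / 64987010088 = 7.65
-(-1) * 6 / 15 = 2 / 5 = 0.40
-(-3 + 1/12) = 35/12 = 2.92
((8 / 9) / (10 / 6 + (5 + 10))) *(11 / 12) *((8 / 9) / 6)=0.01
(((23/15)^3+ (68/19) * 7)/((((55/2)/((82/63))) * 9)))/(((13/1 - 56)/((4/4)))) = -301378372/85988739375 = -0.00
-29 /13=-2.23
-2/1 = -2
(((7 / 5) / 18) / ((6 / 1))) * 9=7 / 60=0.12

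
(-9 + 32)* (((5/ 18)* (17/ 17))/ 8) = 115/ 144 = 0.80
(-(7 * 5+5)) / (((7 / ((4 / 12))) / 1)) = -40 / 21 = -1.90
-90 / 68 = -45 / 34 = -1.32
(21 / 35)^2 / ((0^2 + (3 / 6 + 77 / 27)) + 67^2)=486 / 6064675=0.00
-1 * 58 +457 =399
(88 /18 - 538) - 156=-6202 /9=-689.11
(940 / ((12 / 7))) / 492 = 1645 / 1476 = 1.11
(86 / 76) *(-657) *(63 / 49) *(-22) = 2796849 / 133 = 21028.94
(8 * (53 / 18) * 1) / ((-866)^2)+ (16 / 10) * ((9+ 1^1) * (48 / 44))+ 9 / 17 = 5674739474 / 315543987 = 17.98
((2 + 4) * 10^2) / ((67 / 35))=313.43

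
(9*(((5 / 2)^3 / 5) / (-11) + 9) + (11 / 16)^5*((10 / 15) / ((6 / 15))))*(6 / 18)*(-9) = -2723227853 / 11534336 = -236.10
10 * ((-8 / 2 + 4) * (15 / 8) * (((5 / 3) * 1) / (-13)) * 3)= 0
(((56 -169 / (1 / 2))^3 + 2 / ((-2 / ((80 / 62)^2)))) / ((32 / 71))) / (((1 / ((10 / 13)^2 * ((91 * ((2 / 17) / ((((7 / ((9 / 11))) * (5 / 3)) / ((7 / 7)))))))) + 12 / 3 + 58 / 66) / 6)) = -3408370566992820 / 81397661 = -41873077.50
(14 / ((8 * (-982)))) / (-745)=7 / 2926360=0.00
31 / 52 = 0.60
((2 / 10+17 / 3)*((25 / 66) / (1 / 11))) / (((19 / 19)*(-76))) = -0.32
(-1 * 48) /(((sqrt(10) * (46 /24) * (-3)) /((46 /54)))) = 32 * sqrt(10) /45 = 2.25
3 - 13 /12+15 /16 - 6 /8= 101 /48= 2.10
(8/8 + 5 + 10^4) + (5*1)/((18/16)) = 90094/9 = 10010.44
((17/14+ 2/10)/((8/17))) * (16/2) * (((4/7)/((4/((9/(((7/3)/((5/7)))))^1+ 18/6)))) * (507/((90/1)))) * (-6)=-40104207/60025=-668.13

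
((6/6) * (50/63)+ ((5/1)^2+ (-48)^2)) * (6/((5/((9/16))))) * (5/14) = 440331/784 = 561.65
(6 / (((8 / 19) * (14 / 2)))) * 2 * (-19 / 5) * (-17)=18411 / 70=263.01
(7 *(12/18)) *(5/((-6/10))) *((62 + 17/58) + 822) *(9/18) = -8975575/522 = -17194.59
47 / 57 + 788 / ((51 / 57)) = 881.53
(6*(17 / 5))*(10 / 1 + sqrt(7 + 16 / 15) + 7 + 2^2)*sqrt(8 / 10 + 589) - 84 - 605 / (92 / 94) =-32299 / 46 + 1122*sqrt(983) / 25 + 2142*sqrt(14745) / 25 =11109.00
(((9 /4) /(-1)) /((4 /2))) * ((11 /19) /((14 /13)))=-1287 /2128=-0.60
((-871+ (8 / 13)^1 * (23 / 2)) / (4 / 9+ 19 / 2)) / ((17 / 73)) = -14757534 / 39559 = -373.05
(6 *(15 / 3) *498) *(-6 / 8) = -11205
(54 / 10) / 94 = 27 / 470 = 0.06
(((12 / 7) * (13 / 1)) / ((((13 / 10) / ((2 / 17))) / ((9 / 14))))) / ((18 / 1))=60 / 833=0.07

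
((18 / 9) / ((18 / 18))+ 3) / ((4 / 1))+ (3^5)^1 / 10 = 25.55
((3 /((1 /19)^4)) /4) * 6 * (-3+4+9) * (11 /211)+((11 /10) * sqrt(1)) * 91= 645300161 /2110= 305829.46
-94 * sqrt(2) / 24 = -47 * sqrt(2) / 12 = -5.54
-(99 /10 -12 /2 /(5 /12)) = 9 /2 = 4.50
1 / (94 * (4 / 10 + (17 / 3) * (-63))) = -5 / 167602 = -0.00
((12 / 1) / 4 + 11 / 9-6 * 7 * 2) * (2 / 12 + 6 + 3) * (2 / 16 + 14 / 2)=-375155 / 72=-5210.49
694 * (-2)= -1388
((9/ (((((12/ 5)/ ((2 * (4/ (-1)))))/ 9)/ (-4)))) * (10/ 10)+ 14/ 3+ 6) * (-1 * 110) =-359920/ 3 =-119973.33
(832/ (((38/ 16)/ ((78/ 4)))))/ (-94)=-64896/ 893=-72.67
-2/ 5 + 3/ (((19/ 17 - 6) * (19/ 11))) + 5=33466/ 7885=4.24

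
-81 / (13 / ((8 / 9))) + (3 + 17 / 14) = -241 / 182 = -1.32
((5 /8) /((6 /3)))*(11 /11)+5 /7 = 115 /112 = 1.03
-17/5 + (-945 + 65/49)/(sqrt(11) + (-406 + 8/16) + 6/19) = -2487688149/2323106905 + 13354112*sqrt(11)/2323106905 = -1.05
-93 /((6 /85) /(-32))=42160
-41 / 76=-0.54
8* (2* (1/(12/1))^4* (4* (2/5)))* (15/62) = 1/3348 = 0.00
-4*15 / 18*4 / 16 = -5 / 6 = -0.83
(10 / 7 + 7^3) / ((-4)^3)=-2411 / 448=-5.38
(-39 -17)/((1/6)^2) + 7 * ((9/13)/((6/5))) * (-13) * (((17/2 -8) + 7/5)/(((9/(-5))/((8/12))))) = -35623/18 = -1979.06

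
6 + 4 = 10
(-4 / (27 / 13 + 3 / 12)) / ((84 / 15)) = -260 / 847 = -0.31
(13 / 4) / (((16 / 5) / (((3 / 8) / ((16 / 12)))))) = 585 / 2048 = 0.29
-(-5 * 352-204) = 1964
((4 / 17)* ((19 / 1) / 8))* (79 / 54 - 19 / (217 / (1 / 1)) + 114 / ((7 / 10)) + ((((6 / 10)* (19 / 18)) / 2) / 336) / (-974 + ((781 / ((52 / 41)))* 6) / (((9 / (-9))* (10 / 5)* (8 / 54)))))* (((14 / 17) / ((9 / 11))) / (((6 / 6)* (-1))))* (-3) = 362810621401921 / 1309168456740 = 277.13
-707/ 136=-5.20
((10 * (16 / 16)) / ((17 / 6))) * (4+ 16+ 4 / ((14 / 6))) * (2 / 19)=8.07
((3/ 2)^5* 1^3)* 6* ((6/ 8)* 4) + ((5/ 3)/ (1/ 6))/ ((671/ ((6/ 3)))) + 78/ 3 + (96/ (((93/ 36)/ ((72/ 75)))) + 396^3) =516691301876403/ 8320400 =62099334.39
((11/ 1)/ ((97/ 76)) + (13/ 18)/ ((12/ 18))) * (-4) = -11293/ 291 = -38.81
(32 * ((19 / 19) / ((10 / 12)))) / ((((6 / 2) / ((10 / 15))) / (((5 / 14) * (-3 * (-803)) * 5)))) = 256960 / 7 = 36708.57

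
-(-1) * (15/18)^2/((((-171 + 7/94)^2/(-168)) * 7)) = -441800/774445467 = -0.00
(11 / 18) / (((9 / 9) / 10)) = 55 / 9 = 6.11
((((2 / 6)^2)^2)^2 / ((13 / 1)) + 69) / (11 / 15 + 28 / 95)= 559095710 / 8330283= 67.12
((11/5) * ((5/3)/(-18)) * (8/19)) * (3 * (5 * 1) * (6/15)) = -88/171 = -0.51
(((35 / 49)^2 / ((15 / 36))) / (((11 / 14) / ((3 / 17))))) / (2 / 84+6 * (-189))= -2160 / 8906249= -0.00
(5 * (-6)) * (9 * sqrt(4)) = -540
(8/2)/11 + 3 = 37/11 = 3.36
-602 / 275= -2.19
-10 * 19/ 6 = -95/ 3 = -31.67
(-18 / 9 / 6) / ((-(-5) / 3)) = -1 / 5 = -0.20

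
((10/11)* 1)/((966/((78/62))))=65/54901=0.00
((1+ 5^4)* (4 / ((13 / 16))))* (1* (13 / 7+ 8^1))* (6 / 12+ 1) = 4146624 / 91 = 45567.30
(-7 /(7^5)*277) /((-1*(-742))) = -277 /1781542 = -0.00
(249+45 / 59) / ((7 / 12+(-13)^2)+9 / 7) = 1237824 / 846827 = 1.46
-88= -88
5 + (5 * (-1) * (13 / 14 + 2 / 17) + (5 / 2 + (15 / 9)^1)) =1405 / 357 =3.94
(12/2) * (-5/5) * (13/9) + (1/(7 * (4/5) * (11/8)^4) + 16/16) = -2341841/307461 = -7.62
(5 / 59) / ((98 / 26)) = 65 / 2891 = 0.02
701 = 701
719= 719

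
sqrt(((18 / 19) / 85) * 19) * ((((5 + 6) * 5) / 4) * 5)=165 * sqrt(170) / 68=31.64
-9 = -9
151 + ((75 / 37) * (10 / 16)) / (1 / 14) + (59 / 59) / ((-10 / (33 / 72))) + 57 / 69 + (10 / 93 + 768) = 937.62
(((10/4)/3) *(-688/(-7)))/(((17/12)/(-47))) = -323360/119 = -2717.31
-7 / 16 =-0.44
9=9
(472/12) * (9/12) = 59/2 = 29.50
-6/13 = -0.46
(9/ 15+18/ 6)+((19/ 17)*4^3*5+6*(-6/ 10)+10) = 6250/ 17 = 367.65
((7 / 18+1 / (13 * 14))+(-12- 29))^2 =1105961536 / 670761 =1648.82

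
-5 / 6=-0.83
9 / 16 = 0.56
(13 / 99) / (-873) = -13 / 86427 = -0.00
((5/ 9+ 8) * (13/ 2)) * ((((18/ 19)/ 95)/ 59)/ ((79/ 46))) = 0.01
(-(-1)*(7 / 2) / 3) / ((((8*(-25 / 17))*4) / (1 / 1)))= -119 / 4800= -0.02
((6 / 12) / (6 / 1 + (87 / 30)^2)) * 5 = 250 / 1441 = 0.17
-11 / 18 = -0.61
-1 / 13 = -0.08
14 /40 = 7 /20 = 0.35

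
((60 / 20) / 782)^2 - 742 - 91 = -509399483 / 611524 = -833.00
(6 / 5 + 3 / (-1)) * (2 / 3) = -6 / 5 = -1.20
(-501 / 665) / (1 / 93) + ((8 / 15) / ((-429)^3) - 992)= -1062.06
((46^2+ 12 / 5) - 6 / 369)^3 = 2211257149273822616 / 232608375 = 9506352250.96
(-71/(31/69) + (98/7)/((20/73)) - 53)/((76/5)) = -49579/4712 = -10.52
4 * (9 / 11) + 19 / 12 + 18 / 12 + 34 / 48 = 1865 / 264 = 7.06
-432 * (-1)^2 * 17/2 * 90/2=-165240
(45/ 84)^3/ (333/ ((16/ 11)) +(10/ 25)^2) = 0.00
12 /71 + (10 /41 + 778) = 2265960 /2911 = 778.41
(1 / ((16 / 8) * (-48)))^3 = -1 / 884736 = -0.00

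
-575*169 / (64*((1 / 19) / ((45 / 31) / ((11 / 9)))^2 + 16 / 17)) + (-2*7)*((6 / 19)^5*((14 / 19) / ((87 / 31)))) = -1551.75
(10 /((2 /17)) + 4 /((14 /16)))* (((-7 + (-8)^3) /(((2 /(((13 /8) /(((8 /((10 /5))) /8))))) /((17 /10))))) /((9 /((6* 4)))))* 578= -6927934299 /35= -197940979.97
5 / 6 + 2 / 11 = 67 / 66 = 1.02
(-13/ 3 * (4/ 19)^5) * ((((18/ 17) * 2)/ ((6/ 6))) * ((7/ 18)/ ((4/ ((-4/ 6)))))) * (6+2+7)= 465920/ 126281049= 0.00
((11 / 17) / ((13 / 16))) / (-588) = -44 / 32487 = -0.00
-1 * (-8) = 8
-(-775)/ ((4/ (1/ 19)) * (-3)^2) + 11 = 8299/ 684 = 12.13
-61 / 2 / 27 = -61 / 54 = -1.13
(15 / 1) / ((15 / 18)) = 18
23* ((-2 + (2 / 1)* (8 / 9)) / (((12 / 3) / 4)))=-46 / 9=-5.11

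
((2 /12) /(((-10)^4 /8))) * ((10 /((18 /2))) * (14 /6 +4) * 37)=703 /20250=0.03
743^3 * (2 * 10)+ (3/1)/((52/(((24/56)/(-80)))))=238884409836791/29120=8203448140.00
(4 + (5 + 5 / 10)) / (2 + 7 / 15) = 285 / 74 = 3.85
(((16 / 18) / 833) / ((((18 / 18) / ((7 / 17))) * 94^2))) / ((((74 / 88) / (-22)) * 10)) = -968 / 7440563655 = -0.00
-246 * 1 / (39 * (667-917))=41 / 1625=0.03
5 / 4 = 1.25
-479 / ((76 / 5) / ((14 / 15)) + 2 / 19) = -63707 / 2180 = -29.22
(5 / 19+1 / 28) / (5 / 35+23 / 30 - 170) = -2385 / 1349342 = -0.00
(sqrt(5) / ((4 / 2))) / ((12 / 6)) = sqrt(5) / 4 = 0.56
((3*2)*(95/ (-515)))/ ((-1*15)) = 38/ 515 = 0.07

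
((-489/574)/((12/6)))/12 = -163/4592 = -0.04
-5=-5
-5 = -5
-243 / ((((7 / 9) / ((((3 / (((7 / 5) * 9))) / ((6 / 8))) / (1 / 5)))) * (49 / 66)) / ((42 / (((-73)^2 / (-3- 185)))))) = 1809086400 / 1827847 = 989.74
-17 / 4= -4.25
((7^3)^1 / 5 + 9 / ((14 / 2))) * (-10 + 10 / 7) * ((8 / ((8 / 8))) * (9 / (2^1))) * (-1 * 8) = 8453376 / 49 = 172517.88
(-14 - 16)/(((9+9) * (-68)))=5/204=0.02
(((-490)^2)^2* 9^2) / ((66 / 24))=18677955240000 / 11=1697995930909.09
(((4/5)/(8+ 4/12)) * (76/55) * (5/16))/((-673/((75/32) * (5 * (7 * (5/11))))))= -5985/2605856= -0.00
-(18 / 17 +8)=-154 / 17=-9.06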